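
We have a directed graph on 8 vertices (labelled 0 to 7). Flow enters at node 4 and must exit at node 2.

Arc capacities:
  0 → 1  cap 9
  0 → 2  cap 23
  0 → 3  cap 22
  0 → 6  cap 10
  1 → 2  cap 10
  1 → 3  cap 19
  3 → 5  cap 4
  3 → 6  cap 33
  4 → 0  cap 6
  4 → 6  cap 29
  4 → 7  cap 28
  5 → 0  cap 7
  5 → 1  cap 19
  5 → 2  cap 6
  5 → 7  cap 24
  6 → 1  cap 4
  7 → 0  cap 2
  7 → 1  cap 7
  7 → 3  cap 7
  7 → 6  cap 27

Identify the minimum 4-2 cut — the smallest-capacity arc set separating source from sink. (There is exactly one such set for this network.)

Min-cut arcs: {(1,2), (3,5), (4,0), (7,0)} (total capacity 22)

augment #1: 4→0→2 push 6
augment #2: 4→6→1→2 push 4
augment #3: 4→7→0→2 push 2
augment #4: 4→7→1→2 push 6
augment #5: 4→7→3→5→2 push 4
max flow = 22; residual-reachable set from 4 gives S-side
cut edges (S→T): {(1,2), (3,5), (4,0), (7,0)} total cap 22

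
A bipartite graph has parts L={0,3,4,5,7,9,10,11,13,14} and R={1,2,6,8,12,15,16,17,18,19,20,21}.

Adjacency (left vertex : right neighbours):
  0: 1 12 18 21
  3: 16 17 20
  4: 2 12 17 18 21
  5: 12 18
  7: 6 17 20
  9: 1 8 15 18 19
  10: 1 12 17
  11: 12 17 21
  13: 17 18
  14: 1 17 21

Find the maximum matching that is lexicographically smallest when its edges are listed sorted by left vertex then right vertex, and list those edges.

|M| = 9 (so the lex-smallest maximum matching has 9 edges)
process left vertices in ascending order; for each, take the smallest-labelled available neighbour that still permits 9 edges overall, or leave it unmatched if none does
lex-smallest matching: {0-1, 3-16, 4-2, 5-12, 7-6, 9-8, 10-17, 11-21, 13-18}

Lex-smallest maximum matching: {(0,1), (3,16), (4,2), (5,12), (7,6), (9,8), (10,17), (11,21), (13,18)}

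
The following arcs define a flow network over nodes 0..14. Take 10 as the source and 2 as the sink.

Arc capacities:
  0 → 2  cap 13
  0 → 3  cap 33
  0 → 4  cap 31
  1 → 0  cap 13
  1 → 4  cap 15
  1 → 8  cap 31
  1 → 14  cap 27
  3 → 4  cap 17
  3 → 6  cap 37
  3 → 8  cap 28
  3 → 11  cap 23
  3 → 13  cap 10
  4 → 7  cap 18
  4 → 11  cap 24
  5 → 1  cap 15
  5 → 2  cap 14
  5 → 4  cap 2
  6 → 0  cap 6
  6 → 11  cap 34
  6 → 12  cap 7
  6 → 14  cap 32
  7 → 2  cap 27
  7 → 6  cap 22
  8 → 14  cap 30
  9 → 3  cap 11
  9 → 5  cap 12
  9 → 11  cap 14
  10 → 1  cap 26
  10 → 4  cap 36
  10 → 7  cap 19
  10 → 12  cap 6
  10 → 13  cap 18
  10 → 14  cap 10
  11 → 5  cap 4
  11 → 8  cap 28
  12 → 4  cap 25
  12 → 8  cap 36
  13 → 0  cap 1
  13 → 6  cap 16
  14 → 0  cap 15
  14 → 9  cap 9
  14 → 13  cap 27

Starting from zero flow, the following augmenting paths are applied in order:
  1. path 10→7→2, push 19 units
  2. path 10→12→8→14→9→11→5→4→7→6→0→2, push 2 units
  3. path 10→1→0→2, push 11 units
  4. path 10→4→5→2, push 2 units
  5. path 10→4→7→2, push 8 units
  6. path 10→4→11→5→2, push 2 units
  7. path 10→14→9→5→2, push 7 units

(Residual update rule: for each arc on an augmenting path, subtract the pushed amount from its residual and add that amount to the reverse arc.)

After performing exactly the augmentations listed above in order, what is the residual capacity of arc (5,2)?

after path 1 (10→7→2, push 19): res(5,2)=14
after path 2 (10→12→8→14→9→11→5→4→7→6→0→2, push 2): res(5,2)=14
after path 3 (10→1→0→2, push 11): res(5,2)=14
after path 4 (10→4→5→2, push 2): res(5,2)=12
after path 5 (10→4→7→2, push 8): res(5,2)=12
after path 6 (10→4→11→5→2, push 2): res(5,2)=10
after path 7 (10→14→9→5→2, push 7): res(5,2)=3

Residual capacity of (5,2): 3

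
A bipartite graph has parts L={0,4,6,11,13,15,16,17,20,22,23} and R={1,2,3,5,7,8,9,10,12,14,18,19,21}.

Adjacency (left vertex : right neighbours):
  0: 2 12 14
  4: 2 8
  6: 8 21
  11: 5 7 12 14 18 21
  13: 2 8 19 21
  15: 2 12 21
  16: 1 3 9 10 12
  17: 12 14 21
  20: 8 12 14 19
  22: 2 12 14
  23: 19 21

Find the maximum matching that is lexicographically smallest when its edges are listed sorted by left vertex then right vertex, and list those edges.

Lex-smallest maximum matching: {(0,2), (4,8), (6,21), (11,5), (13,19), (15,12), (16,1), (17,14)}

|M| = 8 (so the lex-smallest maximum matching has 8 edges)
process left vertices in ascending order; for each, take the smallest-labelled available neighbour that still permits 8 edges overall, or leave it unmatched if none does
lex-smallest matching: {0-2, 4-8, 6-21, 11-5, 13-19, 15-12, 16-1, 17-14}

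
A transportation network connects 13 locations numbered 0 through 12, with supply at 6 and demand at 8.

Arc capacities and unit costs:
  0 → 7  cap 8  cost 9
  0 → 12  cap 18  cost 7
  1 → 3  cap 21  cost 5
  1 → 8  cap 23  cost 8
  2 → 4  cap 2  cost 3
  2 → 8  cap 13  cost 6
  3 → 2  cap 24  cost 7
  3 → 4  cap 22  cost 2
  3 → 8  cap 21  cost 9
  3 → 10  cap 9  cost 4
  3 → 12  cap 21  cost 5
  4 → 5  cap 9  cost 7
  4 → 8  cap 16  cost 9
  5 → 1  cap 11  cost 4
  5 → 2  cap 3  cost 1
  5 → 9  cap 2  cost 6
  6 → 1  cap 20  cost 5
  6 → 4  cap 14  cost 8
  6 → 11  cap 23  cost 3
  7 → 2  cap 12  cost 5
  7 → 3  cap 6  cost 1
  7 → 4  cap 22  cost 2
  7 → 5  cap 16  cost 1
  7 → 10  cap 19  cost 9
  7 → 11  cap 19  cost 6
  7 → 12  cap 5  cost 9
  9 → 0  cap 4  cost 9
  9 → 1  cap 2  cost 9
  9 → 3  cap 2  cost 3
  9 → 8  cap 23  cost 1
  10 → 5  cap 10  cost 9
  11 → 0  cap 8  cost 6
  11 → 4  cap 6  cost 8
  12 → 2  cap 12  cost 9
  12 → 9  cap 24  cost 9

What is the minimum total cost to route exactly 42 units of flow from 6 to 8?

shortest-cost path #1: 6→1→8 push 20 @ unit cost 13 (adds 260)
shortest-cost path #2: 6→4→8 push 14 @ unit cost 17 (adds 238)
shortest-cost path #3: 6→11→4→8 push 2 @ unit cost 20 (adds 40)
shortest-cost path #4: 6→11→4→5→9→8 push 2 @ unit cost 25 (adds 50)
shortest-cost path #5: 6→11→4→5→2→8 push 2 @ unit cost 25 (adds 50)
shortest-cost path #6: 6→11→0→12→9→8 push 2 @ unit cost 26 (adds 52)
total cost = 690

Minimum cost for 42 units: 690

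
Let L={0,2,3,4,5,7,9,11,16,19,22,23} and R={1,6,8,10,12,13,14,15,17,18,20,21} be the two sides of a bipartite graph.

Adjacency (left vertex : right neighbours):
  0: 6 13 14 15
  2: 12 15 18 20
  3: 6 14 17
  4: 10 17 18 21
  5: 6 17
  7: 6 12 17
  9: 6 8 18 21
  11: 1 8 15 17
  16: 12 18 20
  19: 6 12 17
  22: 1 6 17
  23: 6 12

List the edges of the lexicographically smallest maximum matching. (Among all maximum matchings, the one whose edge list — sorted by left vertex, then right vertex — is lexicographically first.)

|M| = 11 (so the lex-smallest maximum matching has 11 edges)
process left vertices in ascending order; for each, take the smallest-labelled available neighbour that still permits 11 edges overall, or leave it unmatched if none does
lex-smallest matching: {0-13, 2-15, 3-14, 4-10, 5-6, 7-12, 9-18, 11-8, 16-20, 19-17, 22-1}

Lex-smallest maximum matching: {(0,13), (2,15), (3,14), (4,10), (5,6), (7,12), (9,18), (11,8), (16,20), (19,17), (22,1)}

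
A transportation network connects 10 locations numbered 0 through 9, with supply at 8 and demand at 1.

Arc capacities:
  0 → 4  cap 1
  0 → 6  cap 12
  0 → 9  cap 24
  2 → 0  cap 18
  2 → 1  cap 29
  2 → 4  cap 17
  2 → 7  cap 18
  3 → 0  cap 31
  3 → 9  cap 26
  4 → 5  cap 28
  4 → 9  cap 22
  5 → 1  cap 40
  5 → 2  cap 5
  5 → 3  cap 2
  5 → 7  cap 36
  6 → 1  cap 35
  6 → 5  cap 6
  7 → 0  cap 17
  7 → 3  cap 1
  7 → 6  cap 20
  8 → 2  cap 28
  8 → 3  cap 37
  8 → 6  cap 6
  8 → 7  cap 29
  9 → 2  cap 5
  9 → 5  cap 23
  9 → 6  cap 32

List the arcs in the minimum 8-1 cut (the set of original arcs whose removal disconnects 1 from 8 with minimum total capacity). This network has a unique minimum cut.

augment #1: 8→2→1 push 28
augment #2: 8→6→1 push 6
augment #3: 8→7→6→1 push 20
augment #4: 8→3→0→6→1 push 9
augment #5: 8→3→9→2→1 push 1
augment #6: 8→3→9→5→1 push 23
augment #7: 8→3→0→4→5→1 push 1
augment #8: 8→3→0→6→5→1 push 3
augment #9: 8→7→0→9→6→5→1 push 3
augment #10: 8→7→0→9→2→4→5→1 push 4
max flow = 98; residual-reachable set from 8 gives S-side
cut edges (S→T): {(0,4), (6,1), (6,5), (8,2), (9,2), (9,5)} total cap 98

Min-cut arcs: {(0,4), (6,1), (6,5), (8,2), (9,2), (9,5)} (total capacity 98)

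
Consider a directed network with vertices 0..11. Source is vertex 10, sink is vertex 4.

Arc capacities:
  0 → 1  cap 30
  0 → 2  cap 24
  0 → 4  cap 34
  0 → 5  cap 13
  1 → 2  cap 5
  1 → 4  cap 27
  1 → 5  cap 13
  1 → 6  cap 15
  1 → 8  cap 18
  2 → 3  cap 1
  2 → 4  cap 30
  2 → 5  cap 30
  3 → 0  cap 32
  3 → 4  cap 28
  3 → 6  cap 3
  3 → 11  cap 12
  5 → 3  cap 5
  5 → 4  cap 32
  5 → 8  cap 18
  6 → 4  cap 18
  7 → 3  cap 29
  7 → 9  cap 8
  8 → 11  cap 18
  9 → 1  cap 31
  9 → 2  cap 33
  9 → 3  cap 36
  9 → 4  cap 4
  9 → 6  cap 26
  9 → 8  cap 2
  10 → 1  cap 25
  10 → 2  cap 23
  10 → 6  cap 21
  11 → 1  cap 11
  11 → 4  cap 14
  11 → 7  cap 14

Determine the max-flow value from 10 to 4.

Maximum flow value: 66

augment #1: 10→1→4 bottleneck 25, total now 25
augment #2: 10→2→4 bottleneck 23, total now 48
augment #3: 10→6→4 bottleneck 18, total now 66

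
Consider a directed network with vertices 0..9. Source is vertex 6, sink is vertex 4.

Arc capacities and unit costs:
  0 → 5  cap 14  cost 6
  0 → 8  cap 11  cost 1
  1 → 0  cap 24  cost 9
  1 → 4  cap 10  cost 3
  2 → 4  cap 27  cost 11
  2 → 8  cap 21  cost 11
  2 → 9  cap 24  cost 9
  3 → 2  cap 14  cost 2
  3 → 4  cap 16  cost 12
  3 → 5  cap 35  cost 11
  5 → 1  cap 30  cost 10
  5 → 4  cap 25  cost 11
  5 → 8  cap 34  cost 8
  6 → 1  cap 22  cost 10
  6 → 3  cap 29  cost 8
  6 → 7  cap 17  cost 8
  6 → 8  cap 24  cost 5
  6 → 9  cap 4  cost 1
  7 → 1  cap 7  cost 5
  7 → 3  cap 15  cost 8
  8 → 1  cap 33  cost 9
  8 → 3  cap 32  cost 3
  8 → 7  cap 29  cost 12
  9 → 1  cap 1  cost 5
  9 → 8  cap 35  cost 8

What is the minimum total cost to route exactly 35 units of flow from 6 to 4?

shortest-cost path #1: 6→9→1→4 push 1 @ unit cost 9 (adds 9)
shortest-cost path #2: 6→1→4 push 9 @ unit cost 13 (adds 117)
shortest-cost path #3: 6→3→4 push 16 @ unit cost 20 (adds 320)
shortest-cost path #4: 6→3→2→4 push 9 @ unit cost 21 (adds 189)
total cost = 635

Minimum cost for 35 units: 635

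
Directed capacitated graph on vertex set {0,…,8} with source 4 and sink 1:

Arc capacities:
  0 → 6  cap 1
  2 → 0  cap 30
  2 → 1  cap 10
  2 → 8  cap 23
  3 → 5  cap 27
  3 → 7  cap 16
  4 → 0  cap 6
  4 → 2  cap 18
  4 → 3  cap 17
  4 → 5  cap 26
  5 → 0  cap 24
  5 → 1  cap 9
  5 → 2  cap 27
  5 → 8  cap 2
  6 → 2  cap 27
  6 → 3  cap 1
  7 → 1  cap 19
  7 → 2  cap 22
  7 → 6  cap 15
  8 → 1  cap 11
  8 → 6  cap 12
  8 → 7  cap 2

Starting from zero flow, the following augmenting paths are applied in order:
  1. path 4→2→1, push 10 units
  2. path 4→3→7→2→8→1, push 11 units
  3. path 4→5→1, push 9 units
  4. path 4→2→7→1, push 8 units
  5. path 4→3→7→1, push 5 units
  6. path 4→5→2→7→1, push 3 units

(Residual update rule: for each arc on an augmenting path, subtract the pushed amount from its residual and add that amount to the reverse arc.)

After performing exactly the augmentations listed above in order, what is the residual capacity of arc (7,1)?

Residual capacity of (7,1): 3

after path 1 (4→2→1, push 10): res(7,1)=19
after path 2 (4→3→7→2→8→1, push 11): res(7,1)=19
after path 3 (4→5→1, push 9): res(7,1)=19
after path 4 (4→2→7→1, push 8): res(7,1)=11
after path 5 (4→3→7→1, push 5): res(7,1)=6
after path 6 (4→5→2→7→1, push 3): res(7,1)=3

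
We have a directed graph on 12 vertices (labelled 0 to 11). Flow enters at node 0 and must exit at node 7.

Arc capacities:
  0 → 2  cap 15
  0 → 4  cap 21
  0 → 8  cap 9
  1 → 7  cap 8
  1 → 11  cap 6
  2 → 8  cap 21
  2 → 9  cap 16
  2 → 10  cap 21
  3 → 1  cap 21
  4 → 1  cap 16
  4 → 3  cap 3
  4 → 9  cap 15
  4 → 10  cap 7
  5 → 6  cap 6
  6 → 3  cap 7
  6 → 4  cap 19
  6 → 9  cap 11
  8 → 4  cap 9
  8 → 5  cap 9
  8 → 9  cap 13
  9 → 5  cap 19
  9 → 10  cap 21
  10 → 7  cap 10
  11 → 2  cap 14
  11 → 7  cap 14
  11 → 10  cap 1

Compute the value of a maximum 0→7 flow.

Maximum flow value: 24

augment #1: 0→2→10→7 bottleneck 10, total now 10
augment #2: 0→4→1→7 bottleneck 8, total now 18
augment #3: 0→4→1→11→7 bottleneck 6, total now 24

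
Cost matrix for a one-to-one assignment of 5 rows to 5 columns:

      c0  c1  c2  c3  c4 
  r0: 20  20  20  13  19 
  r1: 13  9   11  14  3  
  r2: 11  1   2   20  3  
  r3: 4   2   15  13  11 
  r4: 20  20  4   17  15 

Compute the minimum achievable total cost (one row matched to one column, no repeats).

Minimum assignment cost: 25

optimal assignment: row0→col3 (cost 13), row1→col4 (cost 3), row2→col1 (cost 1), row3→col0 (cost 4), row4→col2 (cost 4)
total = 13 + 3 + 1 + 4 + 4 = 25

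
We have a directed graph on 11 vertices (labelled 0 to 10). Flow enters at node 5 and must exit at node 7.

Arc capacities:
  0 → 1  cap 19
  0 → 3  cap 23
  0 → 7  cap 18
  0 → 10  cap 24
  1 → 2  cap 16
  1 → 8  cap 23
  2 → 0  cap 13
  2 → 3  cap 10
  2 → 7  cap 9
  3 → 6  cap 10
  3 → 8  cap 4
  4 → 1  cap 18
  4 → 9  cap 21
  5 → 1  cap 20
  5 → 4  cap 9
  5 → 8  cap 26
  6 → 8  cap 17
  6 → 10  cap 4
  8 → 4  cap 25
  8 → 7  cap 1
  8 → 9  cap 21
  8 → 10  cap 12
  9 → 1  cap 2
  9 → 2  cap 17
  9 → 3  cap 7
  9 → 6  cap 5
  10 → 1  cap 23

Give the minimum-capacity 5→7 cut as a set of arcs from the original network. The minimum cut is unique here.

Min-cut arcs: {(2,0), (2,7), (8,7)} (total capacity 23)

augment #1: 5→8→7 push 1
augment #2: 5→1→2→7 push 9
augment #3: 5→1→2→0→7 push 7
augment #4: 5→4→9→2→0→7 push 6
max flow = 23; residual-reachable set from 5 gives S-side
cut edges (S→T): {(2,0), (2,7), (8,7)} total cap 23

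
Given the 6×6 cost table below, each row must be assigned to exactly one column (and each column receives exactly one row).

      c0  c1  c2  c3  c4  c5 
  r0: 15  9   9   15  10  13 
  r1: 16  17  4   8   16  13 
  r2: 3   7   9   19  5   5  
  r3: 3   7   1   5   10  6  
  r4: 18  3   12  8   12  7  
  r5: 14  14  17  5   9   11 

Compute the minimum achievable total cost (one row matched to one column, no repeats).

Minimum assignment cost: 30

optimal assignment: row0→col4 (cost 10), row1→col2 (cost 4), row2→col5 (cost 5), row3→col0 (cost 3), row4→col1 (cost 3), row5→col3 (cost 5)
total = 10 + 4 + 5 + 3 + 3 + 5 = 30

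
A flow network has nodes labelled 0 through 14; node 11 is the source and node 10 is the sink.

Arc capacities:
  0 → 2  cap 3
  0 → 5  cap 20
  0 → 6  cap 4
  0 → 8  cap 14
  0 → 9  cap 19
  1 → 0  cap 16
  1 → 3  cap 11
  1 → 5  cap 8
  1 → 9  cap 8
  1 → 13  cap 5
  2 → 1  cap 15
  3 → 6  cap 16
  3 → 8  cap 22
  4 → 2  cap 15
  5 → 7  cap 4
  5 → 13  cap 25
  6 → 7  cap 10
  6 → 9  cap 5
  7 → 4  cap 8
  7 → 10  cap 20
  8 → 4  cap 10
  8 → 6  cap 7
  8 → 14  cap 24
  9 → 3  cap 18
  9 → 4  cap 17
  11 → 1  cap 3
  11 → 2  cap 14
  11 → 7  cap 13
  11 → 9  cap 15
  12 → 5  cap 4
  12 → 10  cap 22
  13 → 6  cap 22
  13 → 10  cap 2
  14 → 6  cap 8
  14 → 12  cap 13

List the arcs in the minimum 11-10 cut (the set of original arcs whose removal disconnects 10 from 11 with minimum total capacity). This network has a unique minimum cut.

augment #1: 11→7→10 push 13
augment #2: 11→1→13→10 push 2
augment #3: 11→1→5→7→10 push 1
augment #4: 11→2→1→5→7→10 push 3
augment #5: 11→9→3→6→7→10 push 3
augment #6: 11→9→3→8→14→12→10 push 12
augment #7: 11→2→1→0→8→14→12→10 push 1
max flow = 35; residual-reachable set from 11 gives S-side
cut edges (S→T): {(7,10), (13,10), (14,12)} total cap 35

Min-cut arcs: {(7,10), (13,10), (14,12)} (total capacity 35)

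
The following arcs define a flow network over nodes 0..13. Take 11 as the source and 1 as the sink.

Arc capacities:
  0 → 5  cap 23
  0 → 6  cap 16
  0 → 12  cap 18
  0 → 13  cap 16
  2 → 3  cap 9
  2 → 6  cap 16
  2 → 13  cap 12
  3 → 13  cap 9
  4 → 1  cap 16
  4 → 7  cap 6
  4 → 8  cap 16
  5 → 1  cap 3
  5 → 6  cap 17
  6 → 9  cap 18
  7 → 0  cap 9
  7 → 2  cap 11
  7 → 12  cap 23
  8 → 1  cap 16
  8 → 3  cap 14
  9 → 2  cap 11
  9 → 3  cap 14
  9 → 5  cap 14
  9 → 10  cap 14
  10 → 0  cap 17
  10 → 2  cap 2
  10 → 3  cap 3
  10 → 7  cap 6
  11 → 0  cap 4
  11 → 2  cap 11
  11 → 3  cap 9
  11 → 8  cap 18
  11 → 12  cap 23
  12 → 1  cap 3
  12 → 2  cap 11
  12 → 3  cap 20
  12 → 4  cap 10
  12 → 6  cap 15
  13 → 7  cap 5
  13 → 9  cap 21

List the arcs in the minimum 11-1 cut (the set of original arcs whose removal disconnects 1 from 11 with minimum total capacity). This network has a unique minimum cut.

Min-cut arcs: {(5,1), (8,1), (12,1), (12,4)} (total capacity 32)

augment #1: 11→8→1 push 16
augment #2: 11→12→1 push 3
augment #3: 11→0→5→1 push 3
augment #4: 11→12→4→1 push 10
max flow = 32; residual-reachable set from 11 gives S-side
cut edges (S→T): {(5,1), (8,1), (12,1), (12,4)} total cap 32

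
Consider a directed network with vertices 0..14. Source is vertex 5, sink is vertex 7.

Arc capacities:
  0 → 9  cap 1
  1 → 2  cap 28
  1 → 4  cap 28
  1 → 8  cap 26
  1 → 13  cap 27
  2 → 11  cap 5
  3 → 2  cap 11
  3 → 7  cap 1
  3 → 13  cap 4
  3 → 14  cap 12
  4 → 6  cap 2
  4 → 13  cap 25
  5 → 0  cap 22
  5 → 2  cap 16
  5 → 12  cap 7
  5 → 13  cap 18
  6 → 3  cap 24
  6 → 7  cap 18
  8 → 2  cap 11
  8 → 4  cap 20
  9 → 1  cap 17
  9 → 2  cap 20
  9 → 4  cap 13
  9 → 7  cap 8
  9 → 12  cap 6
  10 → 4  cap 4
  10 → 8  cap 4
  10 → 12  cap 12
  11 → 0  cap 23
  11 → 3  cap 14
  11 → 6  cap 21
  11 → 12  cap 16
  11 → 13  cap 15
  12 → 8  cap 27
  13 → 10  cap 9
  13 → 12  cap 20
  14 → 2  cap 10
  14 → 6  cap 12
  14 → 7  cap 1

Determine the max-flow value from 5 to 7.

Maximum flow value: 8

augment #1: 5→0→9→7 bottleneck 1, total now 1
augment #2: 5→2→11→3→7 bottleneck 1, total now 2
augment #3: 5→2→11→6→7 bottleneck 4, total now 6
augment #4: 5→12→8→4→6→7 bottleneck 2, total now 8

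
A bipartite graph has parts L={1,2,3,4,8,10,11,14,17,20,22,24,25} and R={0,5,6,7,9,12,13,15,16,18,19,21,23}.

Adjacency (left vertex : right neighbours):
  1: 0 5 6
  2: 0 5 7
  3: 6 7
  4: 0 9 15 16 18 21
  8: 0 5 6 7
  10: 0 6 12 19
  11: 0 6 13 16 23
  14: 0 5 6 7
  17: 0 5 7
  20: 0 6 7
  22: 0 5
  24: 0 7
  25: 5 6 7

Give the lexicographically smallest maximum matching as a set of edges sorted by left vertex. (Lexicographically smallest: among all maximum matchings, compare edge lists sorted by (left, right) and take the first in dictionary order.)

Lex-smallest maximum matching: {(1,0), (2,5), (3,6), (4,9), (8,7), (10,12), (11,13)}

|M| = 7 (so the lex-smallest maximum matching has 7 edges)
process left vertices in ascending order; for each, take the smallest-labelled available neighbour that still permits 7 edges overall, or leave it unmatched if none does
lex-smallest matching: {1-0, 2-5, 3-6, 4-9, 8-7, 10-12, 11-13}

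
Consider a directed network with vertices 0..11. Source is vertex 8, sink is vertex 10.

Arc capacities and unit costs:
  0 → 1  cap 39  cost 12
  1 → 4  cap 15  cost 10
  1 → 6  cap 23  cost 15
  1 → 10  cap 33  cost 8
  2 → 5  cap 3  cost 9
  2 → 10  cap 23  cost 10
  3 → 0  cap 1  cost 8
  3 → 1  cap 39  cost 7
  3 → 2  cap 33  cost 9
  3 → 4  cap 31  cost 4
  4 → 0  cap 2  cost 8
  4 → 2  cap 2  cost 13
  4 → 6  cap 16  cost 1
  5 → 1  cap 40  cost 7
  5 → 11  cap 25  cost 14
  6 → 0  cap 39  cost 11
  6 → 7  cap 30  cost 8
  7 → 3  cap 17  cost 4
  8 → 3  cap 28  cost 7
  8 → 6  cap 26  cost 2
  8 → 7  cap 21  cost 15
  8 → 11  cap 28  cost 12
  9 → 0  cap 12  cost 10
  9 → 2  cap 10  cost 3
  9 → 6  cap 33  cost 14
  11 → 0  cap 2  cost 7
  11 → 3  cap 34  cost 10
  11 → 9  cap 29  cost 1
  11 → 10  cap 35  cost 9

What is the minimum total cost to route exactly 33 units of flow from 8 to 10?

shortest-cost path #1: 8→11→10 push 28 @ unit cost 21 (adds 588)
shortest-cost path #2: 8→3→1→10 push 5 @ unit cost 22 (adds 110)
total cost = 698

Minimum cost for 33 units: 698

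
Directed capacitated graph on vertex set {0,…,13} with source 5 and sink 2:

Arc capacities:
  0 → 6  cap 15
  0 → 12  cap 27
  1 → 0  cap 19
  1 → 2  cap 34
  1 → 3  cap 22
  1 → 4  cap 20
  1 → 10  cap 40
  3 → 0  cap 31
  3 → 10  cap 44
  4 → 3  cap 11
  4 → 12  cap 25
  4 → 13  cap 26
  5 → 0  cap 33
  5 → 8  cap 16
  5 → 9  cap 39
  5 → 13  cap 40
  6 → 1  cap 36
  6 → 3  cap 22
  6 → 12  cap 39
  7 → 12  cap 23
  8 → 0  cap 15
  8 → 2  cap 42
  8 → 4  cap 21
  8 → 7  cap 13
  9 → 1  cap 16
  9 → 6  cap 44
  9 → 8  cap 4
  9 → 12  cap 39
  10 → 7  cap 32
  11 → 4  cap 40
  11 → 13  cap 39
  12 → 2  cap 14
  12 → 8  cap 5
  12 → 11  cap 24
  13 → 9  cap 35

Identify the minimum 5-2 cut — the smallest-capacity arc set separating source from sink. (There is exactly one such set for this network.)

Min-cut arcs: {(1,2), (5,8), (9,8), (12,2), (12,8)} (total capacity 73)

augment #1: 5→8→2 push 16
augment #2: 5→0→12→2 push 14
augment #3: 5→9→1→2 push 16
augment #4: 5→9→8→2 push 4
augment #5: 5→0→6→1→2 push 15
augment #6: 5→0→12→8→2 push 4
augment #7: 5→9→6→1→2 push 3
augment #8: 5→9→12→8→2 push 1
max flow = 73; residual-reachable set from 5 gives S-side
cut edges (S→T): {(1,2), (5,8), (9,8), (12,2), (12,8)} total cap 73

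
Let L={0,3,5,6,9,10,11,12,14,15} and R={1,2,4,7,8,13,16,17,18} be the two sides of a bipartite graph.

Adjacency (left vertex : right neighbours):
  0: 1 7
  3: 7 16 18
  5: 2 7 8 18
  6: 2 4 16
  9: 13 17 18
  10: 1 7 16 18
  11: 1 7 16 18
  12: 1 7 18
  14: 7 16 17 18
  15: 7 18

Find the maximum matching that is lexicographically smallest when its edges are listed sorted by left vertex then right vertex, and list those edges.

Lex-smallest maximum matching: {(0,1), (3,7), (5,2), (6,4), (9,13), (10,16), (11,18), (14,17)}

|M| = 8 (so the lex-smallest maximum matching has 8 edges)
process left vertices in ascending order; for each, take the smallest-labelled available neighbour that still permits 8 edges overall, or leave it unmatched if none does
lex-smallest matching: {0-1, 3-7, 5-2, 6-4, 9-13, 10-16, 11-18, 14-17}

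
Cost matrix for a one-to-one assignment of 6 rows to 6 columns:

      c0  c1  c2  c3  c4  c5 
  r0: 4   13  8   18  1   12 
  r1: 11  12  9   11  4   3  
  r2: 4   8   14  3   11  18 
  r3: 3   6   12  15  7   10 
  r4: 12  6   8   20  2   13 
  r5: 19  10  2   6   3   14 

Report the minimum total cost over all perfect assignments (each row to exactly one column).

optimal assignment: row0→col4 (cost 1), row1→col5 (cost 3), row2→col3 (cost 3), row3→col0 (cost 3), row4→col1 (cost 6), row5→col2 (cost 2)
total = 1 + 3 + 3 + 3 + 6 + 2 = 18

Minimum assignment cost: 18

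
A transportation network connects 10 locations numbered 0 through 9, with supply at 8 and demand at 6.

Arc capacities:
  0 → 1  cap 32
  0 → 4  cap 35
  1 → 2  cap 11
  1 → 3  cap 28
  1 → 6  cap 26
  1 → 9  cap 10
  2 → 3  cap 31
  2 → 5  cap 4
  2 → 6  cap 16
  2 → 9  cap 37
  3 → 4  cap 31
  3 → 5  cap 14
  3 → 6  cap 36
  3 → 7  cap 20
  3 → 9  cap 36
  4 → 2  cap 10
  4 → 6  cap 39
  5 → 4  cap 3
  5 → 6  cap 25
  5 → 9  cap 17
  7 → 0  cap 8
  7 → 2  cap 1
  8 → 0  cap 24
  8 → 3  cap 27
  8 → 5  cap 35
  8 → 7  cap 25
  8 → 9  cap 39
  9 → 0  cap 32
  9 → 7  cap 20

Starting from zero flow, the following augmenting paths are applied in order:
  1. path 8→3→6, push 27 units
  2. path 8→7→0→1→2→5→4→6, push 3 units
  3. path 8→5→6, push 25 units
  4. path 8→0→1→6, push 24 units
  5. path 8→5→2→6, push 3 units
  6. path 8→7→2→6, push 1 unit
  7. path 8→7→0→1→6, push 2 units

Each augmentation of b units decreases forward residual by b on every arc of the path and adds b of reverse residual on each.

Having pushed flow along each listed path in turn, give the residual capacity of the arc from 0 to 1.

after path 1 (8→3→6, push 27): res(0,1)=32
after path 2 (8→7→0→1→2→5→4→6, push 3): res(0,1)=29
after path 3 (8→5→6, push 25): res(0,1)=29
after path 4 (8→0→1→6, push 24): res(0,1)=5
after path 5 (8→5→2→6, push 3): res(0,1)=5
after path 6 (8→7→2→6, push 1): res(0,1)=5
after path 7 (8→7→0→1→6, push 2): res(0,1)=3

Residual capacity of (0,1): 3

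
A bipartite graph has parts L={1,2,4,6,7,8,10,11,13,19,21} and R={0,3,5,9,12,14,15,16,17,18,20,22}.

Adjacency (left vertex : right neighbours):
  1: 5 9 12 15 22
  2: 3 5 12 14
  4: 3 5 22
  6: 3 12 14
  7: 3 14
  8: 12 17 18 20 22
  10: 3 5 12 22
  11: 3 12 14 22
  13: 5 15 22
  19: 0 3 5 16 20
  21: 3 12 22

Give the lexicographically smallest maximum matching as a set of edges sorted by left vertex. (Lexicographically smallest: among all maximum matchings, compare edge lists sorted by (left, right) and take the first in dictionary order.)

|M| = 9 (so the lex-smallest maximum matching has 9 edges)
process left vertices in ascending order; for each, take the smallest-labelled available neighbour that still permits 9 edges overall, or leave it unmatched if none does
lex-smallest matching: {1-9, 2-3, 4-5, 6-12, 7-14, 8-17, 10-22, 13-15, 19-0}

Lex-smallest maximum matching: {(1,9), (2,3), (4,5), (6,12), (7,14), (8,17), (10,22), (13,15), (19,0)}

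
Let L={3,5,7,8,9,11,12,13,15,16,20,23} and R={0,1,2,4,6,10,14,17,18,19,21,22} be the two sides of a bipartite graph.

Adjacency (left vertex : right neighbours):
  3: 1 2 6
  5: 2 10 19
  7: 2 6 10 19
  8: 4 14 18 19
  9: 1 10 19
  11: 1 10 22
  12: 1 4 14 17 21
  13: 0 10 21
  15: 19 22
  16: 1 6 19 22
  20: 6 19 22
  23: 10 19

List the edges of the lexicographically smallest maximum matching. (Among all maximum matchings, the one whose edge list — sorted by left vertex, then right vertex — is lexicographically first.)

Lex-smallest maximum matching: {(3,1), (5,2), (7,6), (8,4), (9,10), (11,22), (12,14), (13,0), (15,19)}

|M| = 9 (so the lex-smallest maximum matching has 9 edges)
process left vertices in ascending order; for each, take the smallest-labelled available neighbour that still permits 9 edges overall, or leave it unmatched if none does
lex-smallest matching: {3-1, 5-2, 7-6, 8-4, 9-10, 11-22, 12-14, 13-0, 15-19}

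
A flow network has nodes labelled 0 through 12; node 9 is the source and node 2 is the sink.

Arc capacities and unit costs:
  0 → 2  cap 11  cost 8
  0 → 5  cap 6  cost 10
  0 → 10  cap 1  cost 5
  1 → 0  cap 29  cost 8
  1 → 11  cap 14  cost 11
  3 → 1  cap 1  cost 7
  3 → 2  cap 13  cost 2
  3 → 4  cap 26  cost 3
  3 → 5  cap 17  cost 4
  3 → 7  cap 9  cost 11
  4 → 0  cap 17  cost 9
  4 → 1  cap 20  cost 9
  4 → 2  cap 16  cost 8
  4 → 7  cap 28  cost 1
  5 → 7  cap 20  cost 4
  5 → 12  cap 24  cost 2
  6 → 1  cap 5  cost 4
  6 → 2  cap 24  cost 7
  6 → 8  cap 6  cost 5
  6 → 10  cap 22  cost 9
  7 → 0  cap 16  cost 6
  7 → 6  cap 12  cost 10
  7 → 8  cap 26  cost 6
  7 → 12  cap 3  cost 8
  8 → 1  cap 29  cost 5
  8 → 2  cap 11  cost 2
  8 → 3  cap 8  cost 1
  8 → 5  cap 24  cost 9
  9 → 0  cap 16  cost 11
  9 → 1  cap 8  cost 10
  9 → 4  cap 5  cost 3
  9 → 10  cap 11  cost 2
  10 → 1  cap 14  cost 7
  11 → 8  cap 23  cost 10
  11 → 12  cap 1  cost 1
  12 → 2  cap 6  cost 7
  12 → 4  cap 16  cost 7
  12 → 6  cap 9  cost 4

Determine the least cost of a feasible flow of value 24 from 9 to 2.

Minimum cost for 24 units: 506

shortest-cost path #1: 9→4→2 push 5 @ unit cost 11 (adds 55)
shortest-cost path #2: 9→0→2 push 11 @ unit cost 19 (adds 209)
shortest-cost path #3: 9→10→1→11→12→2 push 1 @ unit cost 28 (adds 28)
shortest-cost path #4: 9→0→5→12→2 push 5 @ unit cost 30 (adds 150)
shortest-cost path #5: 9→10→1→11→8→2 push 2 @ unit cost 32 (adds 64)
total cost = 506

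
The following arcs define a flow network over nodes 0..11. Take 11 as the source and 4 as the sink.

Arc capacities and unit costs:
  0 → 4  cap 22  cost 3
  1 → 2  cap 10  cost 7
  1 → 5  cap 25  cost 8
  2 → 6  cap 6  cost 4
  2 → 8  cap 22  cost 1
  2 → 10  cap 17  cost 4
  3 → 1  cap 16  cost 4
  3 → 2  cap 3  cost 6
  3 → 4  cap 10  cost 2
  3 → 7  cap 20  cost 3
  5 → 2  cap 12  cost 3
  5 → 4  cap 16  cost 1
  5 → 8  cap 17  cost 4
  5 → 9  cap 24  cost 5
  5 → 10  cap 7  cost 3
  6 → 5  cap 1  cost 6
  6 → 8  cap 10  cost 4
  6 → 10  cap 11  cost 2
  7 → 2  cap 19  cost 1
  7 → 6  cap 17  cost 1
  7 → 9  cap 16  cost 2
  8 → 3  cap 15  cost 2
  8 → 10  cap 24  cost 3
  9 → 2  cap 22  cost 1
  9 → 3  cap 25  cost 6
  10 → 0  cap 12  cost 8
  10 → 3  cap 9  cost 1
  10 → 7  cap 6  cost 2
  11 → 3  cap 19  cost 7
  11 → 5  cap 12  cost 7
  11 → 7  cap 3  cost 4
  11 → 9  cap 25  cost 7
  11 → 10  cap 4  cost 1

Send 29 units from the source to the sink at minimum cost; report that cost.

shortest-cost path #1: 11→10→3→4 push 4 @ unit cost 4 (adds 16)
shortest-cost path #2: 11→5→4 push 12 @ unit cost 8 (adds 96)
shortest-cost path #3: 11→3→4 push 6 @ unit cost 9 (adds 54)
shortest-cost path #4: 11→7→6→5→4 push 1 @ unit cost 12 (adds 12)
shortest-cost path #5: 11→3→10→0→4 push 4 @ unit cost 17 (adds 68)
shortest-cost path #6: 11→7→6→10→0→4 push 2 @ unit cost 18 (adds 36)
total cost = 282

Minimum cost for 29 units: 282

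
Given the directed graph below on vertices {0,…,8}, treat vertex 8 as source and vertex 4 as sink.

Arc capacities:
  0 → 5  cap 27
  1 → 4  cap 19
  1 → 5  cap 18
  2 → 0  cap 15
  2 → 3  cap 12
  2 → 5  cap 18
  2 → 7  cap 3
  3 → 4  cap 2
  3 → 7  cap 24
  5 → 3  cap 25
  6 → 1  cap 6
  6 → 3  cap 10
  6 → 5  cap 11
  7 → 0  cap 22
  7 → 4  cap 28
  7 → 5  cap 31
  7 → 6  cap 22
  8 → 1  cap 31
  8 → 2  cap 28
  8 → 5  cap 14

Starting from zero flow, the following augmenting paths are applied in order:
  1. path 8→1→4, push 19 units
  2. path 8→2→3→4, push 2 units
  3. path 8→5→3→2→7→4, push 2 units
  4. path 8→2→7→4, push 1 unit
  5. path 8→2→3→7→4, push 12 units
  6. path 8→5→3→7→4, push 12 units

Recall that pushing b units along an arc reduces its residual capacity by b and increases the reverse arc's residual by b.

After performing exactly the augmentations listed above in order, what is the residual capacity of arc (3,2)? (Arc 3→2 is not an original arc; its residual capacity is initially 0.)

Residual capacity of (3,2): 12

after path 1 (8→1→4, push 19): res(3,2)=0
after path 2 (8→2→3→4, push 2): res(3,2)=2
after path 3 (8→5→3→2→7→4, push 2): res(3,2)=0
after path 4 (8→2→7→4, push 1): res(3,2)=0
after path 5 (8→2→3→7→4, push 12): res(3,2)=12
after path 6 (8→5→3→7→4, push 12): res(3,2)=12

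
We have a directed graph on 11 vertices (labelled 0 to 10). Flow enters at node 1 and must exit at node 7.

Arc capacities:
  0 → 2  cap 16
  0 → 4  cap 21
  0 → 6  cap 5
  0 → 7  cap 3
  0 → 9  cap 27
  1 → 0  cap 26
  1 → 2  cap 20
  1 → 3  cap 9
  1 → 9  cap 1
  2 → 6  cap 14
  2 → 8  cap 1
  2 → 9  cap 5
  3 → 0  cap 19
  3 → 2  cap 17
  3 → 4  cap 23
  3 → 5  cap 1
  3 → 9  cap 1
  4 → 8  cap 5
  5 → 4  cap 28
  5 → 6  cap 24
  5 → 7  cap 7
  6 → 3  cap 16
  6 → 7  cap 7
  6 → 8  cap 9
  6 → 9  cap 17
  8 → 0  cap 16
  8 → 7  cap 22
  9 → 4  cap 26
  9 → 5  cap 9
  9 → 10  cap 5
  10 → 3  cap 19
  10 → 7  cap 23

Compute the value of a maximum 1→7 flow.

augment #1: 1→0→7 bottleneck 3, total now 3
augment #2: 1→0→6→7 bottleneck 5, total now 8
augment #3: 1→2→6→7 bottleneck 2, total now 10
augment #4: 1→2→8→7 bottleneck 1, total now 11
augment #5: 1→3→5→7 bottleneck 1, total now 12
augment #6: 1→9→5→7 bottleneck 1, total now 13
augment #7: 1→0→4→8→7 bottleneck 5, total now 18
augment #8: 1→0→9→5→7 bottleneck 5, total now 23
augment #9: 1→0→9→10→7 bottleneck 5, total now 28
augment #10: 1→2→6→8→7 bottleneck 9, total now 37

Maximum flow value: 37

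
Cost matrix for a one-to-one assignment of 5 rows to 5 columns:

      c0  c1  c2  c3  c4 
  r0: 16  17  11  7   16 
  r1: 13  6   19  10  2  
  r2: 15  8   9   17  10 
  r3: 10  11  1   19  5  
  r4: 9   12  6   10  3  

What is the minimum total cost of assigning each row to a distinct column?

Minimum assignment cost: 27

optimal assignment: row0→col3 (cost 7), row1→col4 (cost 2), row2→col1 (cost 8), row3→col2 (cost 1), row4→col0 (cost 9)
total = 7 + 2 + 8 + 1 + 9 = 27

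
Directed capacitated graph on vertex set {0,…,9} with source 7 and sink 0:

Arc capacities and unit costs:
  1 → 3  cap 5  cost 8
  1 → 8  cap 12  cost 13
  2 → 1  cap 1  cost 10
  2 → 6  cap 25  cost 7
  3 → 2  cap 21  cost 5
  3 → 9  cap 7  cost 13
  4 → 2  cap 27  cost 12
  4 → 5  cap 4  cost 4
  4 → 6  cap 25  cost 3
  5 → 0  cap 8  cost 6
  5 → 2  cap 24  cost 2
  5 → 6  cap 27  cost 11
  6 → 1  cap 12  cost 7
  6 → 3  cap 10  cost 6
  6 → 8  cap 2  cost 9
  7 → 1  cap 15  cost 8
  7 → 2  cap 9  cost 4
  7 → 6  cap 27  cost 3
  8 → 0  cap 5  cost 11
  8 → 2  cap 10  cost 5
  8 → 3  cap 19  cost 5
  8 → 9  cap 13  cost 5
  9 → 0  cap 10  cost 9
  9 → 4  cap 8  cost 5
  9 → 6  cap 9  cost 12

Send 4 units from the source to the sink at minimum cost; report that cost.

Minimum cost for 4 units: 108

shortest-cost path #1: 7→6→8→0 push 2 @ unit cost 23 (adds 46)
shortest-cost path #2: 7→6→3→9→0 push 2 @ unit cost 31 (adds 62)
total cost = 108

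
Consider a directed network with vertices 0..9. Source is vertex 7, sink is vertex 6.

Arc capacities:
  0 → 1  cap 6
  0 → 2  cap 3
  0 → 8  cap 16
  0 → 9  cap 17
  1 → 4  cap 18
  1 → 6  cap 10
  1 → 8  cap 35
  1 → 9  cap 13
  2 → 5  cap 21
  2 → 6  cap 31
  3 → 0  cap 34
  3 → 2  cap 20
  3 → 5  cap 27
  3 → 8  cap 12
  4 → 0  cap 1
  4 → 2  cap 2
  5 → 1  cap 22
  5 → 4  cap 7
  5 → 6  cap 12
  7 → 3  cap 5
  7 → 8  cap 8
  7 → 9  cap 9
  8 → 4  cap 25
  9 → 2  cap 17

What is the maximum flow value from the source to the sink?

augment #1: 7→3→2→6 bottleneck 5, total now 5
augment #2: 7→9→2→6 bottleneck 9, total now 14
augment #3: 7→8→4→2→6 bottleneck 2, total now 16
augment #4: 7→8→4→0→1→6 bottleneck 1, total now 17

Maximum flow value: 17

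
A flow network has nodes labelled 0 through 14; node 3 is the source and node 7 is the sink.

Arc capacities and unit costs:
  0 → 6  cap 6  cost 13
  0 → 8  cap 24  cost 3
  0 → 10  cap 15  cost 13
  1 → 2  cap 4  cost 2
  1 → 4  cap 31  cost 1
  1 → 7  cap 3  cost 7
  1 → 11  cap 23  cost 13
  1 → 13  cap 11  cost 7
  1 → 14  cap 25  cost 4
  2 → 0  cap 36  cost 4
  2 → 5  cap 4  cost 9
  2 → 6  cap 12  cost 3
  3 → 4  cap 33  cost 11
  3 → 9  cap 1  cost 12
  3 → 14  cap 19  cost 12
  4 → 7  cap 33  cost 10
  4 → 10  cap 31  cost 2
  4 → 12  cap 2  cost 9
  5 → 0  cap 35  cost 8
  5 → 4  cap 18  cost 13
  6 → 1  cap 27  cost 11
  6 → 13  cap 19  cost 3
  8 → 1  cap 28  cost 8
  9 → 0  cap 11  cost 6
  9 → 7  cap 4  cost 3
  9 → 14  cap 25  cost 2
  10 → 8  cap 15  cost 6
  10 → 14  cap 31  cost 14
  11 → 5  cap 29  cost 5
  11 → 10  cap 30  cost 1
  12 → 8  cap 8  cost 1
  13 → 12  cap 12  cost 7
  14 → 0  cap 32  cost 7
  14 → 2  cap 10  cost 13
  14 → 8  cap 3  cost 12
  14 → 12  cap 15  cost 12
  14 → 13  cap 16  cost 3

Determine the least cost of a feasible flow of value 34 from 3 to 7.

shortest-cost path #1: 3→9→7 push 1 @ unit cost 15 (adds 15)
shortest-cost path #2: 3→4→7 push 33 @ unit cost 21 (adds 693)
total cost = 708

Minimum cost for 34 units: 708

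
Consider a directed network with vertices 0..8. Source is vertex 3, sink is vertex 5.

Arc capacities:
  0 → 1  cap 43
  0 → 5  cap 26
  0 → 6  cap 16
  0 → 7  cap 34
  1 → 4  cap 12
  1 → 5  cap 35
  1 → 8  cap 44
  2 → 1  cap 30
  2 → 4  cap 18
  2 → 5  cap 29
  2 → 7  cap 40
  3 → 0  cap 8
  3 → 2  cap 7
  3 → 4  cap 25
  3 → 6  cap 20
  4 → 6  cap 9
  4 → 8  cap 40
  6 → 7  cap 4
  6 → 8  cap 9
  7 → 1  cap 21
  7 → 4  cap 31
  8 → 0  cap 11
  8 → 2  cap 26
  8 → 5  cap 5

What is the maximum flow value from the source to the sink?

augment #1: 3→0→5 bottleneck 8, total now 8
augment #2: 3→2→5 bottleneck 7, total now 15
augment #3: 3→4→8→5 bottleneck 5, total now 20
augment #4: 3→4→8→0→5 bottleneck 11, total now 31
augment #5: 3→4→8→2→5 bottleneck 9, total now 40
augment #6: 3→6→7→1→5 bottleneck 4, total now 44
augment #7: 3→6→8→2→5 bottleneck 9, total now 53

Maximum flow value: 53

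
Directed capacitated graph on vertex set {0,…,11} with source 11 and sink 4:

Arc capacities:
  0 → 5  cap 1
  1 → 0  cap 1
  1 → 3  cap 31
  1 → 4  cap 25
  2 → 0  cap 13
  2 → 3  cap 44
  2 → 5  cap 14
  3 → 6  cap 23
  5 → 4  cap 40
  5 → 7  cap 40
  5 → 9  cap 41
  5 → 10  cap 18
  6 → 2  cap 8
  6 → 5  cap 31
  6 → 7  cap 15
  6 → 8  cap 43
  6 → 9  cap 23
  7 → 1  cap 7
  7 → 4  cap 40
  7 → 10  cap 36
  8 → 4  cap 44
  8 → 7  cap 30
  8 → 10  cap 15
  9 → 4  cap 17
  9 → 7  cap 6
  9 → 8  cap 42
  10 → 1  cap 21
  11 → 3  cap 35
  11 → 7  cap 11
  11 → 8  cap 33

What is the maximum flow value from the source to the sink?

Maximum flow value: 67

augment #1: 11→7→4 bottleneck 11, total now 11
augment #2: 11→8→4 bottleneck 33, total now 44
augment #3: 11→3→6→5→4 bottleneck 23, total now 67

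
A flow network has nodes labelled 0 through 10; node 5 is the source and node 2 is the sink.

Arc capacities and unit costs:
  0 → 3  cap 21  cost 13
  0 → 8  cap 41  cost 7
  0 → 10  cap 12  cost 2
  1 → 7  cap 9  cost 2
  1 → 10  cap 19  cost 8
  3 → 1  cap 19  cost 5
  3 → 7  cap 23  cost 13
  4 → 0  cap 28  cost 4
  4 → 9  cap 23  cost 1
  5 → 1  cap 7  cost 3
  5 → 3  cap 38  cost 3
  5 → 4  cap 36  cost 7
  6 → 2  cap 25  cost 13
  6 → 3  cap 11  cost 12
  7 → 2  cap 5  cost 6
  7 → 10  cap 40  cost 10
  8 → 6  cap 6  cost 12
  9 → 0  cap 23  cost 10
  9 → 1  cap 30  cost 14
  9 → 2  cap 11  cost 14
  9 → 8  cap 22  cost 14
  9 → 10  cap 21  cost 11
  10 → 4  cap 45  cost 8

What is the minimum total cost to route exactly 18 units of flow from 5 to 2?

Minimum cost for 18 units: 383

shortest-cost path #1: 5→1→7→2 push 5 @ unit cost 11 (adds 55)
shortest-cost path #2: 5→4→9→2 push 11 @ unit cost 22 (adds 242)
shortest-cost path #3: 5→4→0→8→6→2 push 2 @ unit cost 43 (adds 86)
total cost = 383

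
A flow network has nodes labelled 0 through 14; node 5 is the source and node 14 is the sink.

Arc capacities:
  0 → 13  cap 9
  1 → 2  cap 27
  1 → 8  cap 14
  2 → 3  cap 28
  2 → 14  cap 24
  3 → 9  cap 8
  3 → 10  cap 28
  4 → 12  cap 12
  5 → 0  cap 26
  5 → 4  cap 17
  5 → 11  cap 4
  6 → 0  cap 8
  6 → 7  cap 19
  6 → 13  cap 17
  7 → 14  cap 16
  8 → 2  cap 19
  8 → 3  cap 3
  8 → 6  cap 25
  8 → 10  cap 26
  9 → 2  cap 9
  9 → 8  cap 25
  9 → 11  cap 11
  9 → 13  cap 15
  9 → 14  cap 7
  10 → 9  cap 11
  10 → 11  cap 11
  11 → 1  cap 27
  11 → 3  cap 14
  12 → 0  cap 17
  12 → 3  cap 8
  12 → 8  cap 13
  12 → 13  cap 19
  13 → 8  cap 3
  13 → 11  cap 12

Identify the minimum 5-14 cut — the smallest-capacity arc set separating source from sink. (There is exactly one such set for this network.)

Min-cut arcs: {(0,13), (4,12), (5,11)} (total capacity 25)

augment #1: 5→11→1→2→14 push 4
augment #2: 5→0→13→8→2→14 push 3
augment #3: 5→4→12→3→9→14 push 7
augment #4: 5→4→12→8→2→14 push 5
augment #5: 5→0→13→11→1→2→14 push 6
max flow = 25; residual-reachable set from 5 gives S-side
cut edges (S→T): {(0,13), (4,12), (5,11)} total cap 25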